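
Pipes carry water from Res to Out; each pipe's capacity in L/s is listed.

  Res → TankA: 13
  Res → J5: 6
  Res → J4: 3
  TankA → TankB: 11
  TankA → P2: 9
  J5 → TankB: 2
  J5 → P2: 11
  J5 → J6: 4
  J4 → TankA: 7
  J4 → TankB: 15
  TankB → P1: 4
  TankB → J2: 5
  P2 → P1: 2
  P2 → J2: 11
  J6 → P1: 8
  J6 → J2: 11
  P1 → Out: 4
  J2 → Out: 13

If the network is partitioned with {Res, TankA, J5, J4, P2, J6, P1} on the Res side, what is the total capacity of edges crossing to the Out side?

Edges leaving {Res, TankA, J5, J4, P2, J6, P1}: TankA→TankB (11), J5→TankB (2), J4→TankB (15), P2→J2 (11), J6→J2 (11), P1→Out (4).
Cut capacity = 11 + 2 + 15 + 11 + 11 + 4 = 54.

54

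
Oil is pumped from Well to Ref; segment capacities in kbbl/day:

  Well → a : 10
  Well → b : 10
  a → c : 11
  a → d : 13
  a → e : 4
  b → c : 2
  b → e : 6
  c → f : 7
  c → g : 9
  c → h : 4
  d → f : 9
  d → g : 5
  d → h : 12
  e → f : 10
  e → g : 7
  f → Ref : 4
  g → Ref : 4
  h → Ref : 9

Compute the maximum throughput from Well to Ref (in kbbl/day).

17

Augment Well→a→c→f→Ref: bottleneck 4, flow now 4.
Augment Well→a→c→g→Ref: bottleneck 4, flow now 8.
Augment Well→a→c→h→Ref: bottleneck 2, flow now 10.
Augment Well→b→c→h→Ref: bottleneck 2, flow now 12.
Augment Well→b→e→f→c→a→d→h→Ref: bottleneck 4, flow now 16. (uses reverse residual edge)
Augment Well→b→e→g→c→a→d→h→Ref: bottleneck 1, flow now 17. (uses reverse residual edge)
No augmenting path remains; maximum flow = 17.
In the residual graph, reachable from Well: {Well, a, b, c, d, e, f, g, h}.
Min-cut edges: f→Ref (4), g→Ref (4), h→Ref (9); capacity 4 + 4 + 9 = 17.
This cut is saturated, so no flow can exceed 17.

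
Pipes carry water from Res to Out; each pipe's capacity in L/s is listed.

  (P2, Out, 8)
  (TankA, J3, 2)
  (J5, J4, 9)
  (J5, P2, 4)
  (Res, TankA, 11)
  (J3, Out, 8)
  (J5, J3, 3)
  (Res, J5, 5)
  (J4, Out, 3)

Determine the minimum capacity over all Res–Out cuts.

Augment Res→J5→P2→Out: bottleneck 4, flow now 4.
Augment Res→J5→J3→Out: bottleneck 1, flow now 5.
Augment Res→TankA→J3→Out: bottleneck 2, flow now 7.
No augmenting path remains; maximum flow = 7.
By max-flow min-cut, the minimum cut capacity equals the max flow.
In the residual graph, reachable from Res: {Res, TankA}.
Min-cut edges: Res→J5 (5), TankA→J3 (2); capacity 5 + 2 = 7.

7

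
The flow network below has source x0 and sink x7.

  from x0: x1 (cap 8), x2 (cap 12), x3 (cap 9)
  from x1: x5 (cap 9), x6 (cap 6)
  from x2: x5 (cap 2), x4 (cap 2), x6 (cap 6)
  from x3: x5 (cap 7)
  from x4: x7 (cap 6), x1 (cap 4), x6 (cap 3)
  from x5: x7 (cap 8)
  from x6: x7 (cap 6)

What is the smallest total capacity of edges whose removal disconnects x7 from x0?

Augment x0→x1→x5→x7: bottleneck 8, flow now 8.
Augment x0→x2→x4→x7: bottleneck 2, flow now 10.
Augment x0→x2→x6→x7: bottleneck 6, flow now 16.
No augmenting path remains; maximum flow = 16.
By max-flow min-cut, the minimum cut capacity equals the max flow.
In the residual graph, reachable from x0: {x0, x1, x2, x3, x5, x6}.
Min-cut edges: x2→x4 (2), x5→x7 (8), x6→x7 (6); capacity 2 + 8 + 6 = 16.

16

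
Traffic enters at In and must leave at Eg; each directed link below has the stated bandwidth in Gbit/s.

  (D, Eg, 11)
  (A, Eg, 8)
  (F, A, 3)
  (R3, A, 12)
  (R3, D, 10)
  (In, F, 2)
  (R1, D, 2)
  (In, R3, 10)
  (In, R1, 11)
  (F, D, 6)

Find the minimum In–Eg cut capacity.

14

Augment In→F→A→Eg: bottleneck 2, flow now 2.
Augment In→R1→D→Eg: bottleneck 2, flow now 4.
Augment In→R3→A→Eg: bottleneck 6, flow now 10.
Augment In→R3→D→Eg: bottleneck 4, flow now 14.
No augmenting path remains; maximum flow = 14.
By max-flow min-cut, the minimum cut capacity equals the max flow.
In the residual graph, reachable from In: {In, R1}.
Min-cut edges: In→F (2), In→R3 (10), R1→D (2); capacity 2 + 10 + 2 = 14.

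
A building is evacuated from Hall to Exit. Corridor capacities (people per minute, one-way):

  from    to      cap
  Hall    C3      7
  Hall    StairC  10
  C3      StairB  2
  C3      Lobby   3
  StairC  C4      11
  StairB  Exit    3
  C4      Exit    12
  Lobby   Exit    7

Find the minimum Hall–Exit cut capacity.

Augment Hall→C3→StairB→Exit: bottleneck 2, flow now 2.
Augment Hall→C3→Lobby→Exit: bottleneck 3, flow now 5.
Augment Hall→StairC→C4→Exit: bottleneck 10, flow now 15.
No augmenting path remains; maximum flow = 15.
By max-flow min-cut, the minimum cut capacity equals the max flow.
In the residual graph, reachable from Hall: {Hall, C3}.
Min-cut edges: Hall→StairC (10), C3→StairB (2), C3→Lobby (3); capacity 10 + 2 + 3 = 15.

15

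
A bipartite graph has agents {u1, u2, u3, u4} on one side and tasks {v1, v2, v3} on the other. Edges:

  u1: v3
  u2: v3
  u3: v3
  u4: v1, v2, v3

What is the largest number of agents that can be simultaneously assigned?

Unit-capacity flow: source→left, listed edges, right→sink; max matching = max flow.
Augmenting path u1→v3 (+1); matched 1.
Augmenting path u4→v1 (+1); matched 2.
No augmenting path remains; maximum matching = 2.
König certificate: {u4, v3} is a vertex cover of size 2 (every listed pair touches it), so no matching can be larger.

2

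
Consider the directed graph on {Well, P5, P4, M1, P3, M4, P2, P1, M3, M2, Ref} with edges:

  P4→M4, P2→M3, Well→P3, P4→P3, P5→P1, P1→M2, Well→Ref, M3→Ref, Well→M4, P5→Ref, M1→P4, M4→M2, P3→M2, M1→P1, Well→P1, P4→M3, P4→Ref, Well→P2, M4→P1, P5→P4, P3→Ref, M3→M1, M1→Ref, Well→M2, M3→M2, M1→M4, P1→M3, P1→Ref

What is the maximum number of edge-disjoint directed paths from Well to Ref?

Assign every edge capacity 1; by Menger, the answer equals the max flow.
Path Well→Ref (+1); total 1.
Path Well→P3→Ref (+1); total 2.
Path Well→P1→Ref (+1); total 3.
Path Well→P2→M3→Ref (+1); total 4.
Path Well→M4→P1→M3→M1→Ref (+1); total 5.
No residual Well→Ref path; max flow = 5.
Certifying cut of size 5: {Well→M4, Well→P1, Well→P2, Well→P3, Well→Ref}.

5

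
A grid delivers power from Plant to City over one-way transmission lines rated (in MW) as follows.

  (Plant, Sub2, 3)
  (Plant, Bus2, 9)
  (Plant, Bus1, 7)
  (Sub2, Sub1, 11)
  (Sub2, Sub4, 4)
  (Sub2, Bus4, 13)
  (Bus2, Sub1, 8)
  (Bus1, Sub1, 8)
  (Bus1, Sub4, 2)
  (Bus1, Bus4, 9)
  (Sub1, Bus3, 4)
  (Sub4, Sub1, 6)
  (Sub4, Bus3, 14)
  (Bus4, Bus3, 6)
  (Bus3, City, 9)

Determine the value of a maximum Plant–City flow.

9

Augment Plant→Sub2→Sub1→Bus3→City: bottleneck 3, flow now 3.
Augment Plant→Bus2→Sub1→Bus3→City: bottleneck 1, flow now 4.
Augment Plant→Bus1→Sub4→Bus3→City: bottleneck 2, flow now 6.
Augment Plant→Bus1→Bus4→Bus3→City: bottleneck 3, flow now 9.
No augmenting path remains; maximum flow = 9.
In the residual graph, reachable from Plant: {Plant, Sub2, Bus2, Bus1, Sub1, Sub4, Bus4, Bus3}.
Min-cut edges: Bus3→City (9); capacity 9 = 9.
This cut is saturated, so no flow can exceed 9.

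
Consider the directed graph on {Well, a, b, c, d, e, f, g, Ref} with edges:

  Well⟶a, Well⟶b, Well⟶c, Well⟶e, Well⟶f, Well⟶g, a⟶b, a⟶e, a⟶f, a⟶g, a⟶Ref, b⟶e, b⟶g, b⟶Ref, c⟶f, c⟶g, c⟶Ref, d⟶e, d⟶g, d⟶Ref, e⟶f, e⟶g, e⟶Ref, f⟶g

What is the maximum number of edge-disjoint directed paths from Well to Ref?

Assign every edge capacity 1; by Menger, the answer equals the max flow.
Path Well→a→Ref (+1); total 1.
Path Well→b→Ref (+1); total 2.
Path Well→c→Ref (+1); total 3.
Path Well→e→Ref (+1); total 4.
No residual Well→Ref path; max flow = 4.
Certifying cut of size 4: {Well→a, Well→b, Well→c, Well→e}.

4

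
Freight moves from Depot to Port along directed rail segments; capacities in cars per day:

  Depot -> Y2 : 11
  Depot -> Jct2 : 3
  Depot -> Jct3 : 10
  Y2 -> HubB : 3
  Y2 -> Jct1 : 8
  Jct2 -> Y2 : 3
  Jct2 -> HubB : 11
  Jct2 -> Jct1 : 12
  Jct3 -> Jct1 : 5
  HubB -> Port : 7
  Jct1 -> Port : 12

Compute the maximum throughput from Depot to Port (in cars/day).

18

Augment Depot→Y2→HubB→Port: bottleneck 3, flow now 3.
Augment Depot→Y2→Jct1→Port: bottleneck 8, flow now 11.
Augment Depot→Jct2→HubB→Port: bottleneck 3, flow now 14.
Augment Depot→Jct3→Jct1→Port: bottleneck 4, flow now 18.
No augmenting path remains; maximum flow = 18.
In the residual graph, reachable from Depot: {Depot, Y2, Jct3, Jct1}.
Min-cut edges: Depot→Jct2 (3), Y2→HubB (3), Jct1→Port (12); capacity 3 + 3 + 12 = 18.
This cut is saturated, so no flow can exceed 18.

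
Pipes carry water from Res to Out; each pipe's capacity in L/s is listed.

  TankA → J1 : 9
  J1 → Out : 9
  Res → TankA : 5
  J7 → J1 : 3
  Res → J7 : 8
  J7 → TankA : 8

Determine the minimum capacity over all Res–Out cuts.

Augment Res→TankA→J1→Out: bottleneck 5, flow now 5.
Augment Res→J7→J1→Out: bottleneck 3, flow now 8.
Augment Res→J7→TankA→J1→Out: bottleneck 1, flow now 9.
No augmenting path remains; maximum flow = 9.
By max-flow min-cut, the minimum cut capacity equals the max flow.
In the residual graph, reachable from Res: {Res, TankA, J7, J1}.
Min-cut edges: J1→Out (9); capacity 9 = 9.

9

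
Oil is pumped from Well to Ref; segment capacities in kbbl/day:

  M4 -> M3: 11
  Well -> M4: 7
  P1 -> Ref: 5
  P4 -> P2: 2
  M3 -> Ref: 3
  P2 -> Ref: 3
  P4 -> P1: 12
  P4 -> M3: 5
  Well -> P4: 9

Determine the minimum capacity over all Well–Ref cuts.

10

Augment Well→M4→M3→Ref: bottleneck 3, flow now 3.
Augment Well→P4→P2→Ref: bottleneck 2, flow now 5.
Augment Well→P4→P1→Ref: bottleneck 5, flow now 10.
No augmenting path remains; maximum flow = 10.
By max-flow min-cut, the minimum cut capacity equals the max flow.
In the residual graph, reachable from Well: {Well, M4, P4, M3, P1}.
Min-cut edges: P4→P2 (2), M3→Ref (3), P1→Ref (5); capacity 2 + 3 + 5 = 10.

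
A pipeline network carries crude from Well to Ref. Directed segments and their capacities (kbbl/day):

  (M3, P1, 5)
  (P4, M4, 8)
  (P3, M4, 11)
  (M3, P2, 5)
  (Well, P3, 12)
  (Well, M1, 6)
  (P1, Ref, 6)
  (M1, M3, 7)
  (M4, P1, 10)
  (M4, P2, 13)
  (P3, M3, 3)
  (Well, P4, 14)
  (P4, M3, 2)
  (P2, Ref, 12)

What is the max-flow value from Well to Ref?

18

Augment Well→P4→M4→P1→Ref: bottleneck 6, flow now 6.
Augment Well→P4→M4→P2→Ref: bottleneck 2, flow now 8.
Augment Well→P4→M3→P2→Ref: bottleneck 2, flow now 10.
Augment Well→M1→M3→P2→Ref: bottleneck 3, flow now 13.
Augment Well→P3→M4→P2→Ref: bottleneck 5, flow now 18.
No augmenting path remains; maximum flow = 18.
In the residual graph, reachable from Well: {Well, P4, M1, P3, M4, M3, P1, P2}.
Min-cut edges: P1→Ref (6), P2→Ref (12); capacity 6 + 12 = 18.
This cut is saturated, so no flow can exceed 18.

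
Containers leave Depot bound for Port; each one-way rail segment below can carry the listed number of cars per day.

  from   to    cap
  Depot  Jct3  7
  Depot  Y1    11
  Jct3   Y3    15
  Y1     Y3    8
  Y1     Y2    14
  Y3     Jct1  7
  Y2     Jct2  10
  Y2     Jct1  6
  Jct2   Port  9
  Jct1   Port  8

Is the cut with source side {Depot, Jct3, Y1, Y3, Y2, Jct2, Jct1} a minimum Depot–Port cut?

Given cut capacity: 9 + 8 = 17.
Augment Depot→Jct3→Y3→Jct1→Port: bottleneck 7, flow now 7.
Augment Depot→Y1→Y2→Jct2→Port: bottleneck 9, flow now 16.
Augment Depot→Y1→Y2→Jct1→Port: bottleneck 1, flow now 17.
No augmenting path remains; maximum flow = 17.
Cut capacity 17 equals the max flow, so it is a minimum cut.

Yes — it is a minimum cut (capacity 17).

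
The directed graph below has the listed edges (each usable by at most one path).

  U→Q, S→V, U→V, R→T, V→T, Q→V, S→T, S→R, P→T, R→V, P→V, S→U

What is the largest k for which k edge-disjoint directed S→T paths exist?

3

Assign every edge capacity 1; by Menger, the answer equals the max flow.
Path S→T (+1); total 1.
Path S→R→T (+1); total 2.
Path S→V→T (+1); total 3.
No residual S→T path; max flow = 3.
Certifying cut of size 3: {S→R, S→T, V→T}.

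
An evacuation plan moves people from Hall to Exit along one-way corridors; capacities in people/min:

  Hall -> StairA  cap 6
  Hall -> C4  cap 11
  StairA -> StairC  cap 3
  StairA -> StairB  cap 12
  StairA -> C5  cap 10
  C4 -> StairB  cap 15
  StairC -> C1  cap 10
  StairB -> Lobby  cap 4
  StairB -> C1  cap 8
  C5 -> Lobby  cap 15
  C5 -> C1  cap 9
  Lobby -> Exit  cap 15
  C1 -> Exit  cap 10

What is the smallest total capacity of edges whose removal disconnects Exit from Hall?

17

Augment Hall→StairA→StairC→C1→Exit: bottleneck 3, flow now 3.
Augment Hall→StairA→StairB→Lobby→Exit: bottleneck 3, flow now 6.
Augment Hall→C4→StairB→Lobby→Exit: bottleneck 1, flow now 7.
Augment Hall→C4→StairB→C1→Exit: bottleneck 7, flow now 14.
Augment Hall→C4→StairB→StairA→C5→Lobby→Exit: bottleneck 3, flow now 17. (uses reverse residual edge)
No augmenting path remains; maximum flow = 17.
By max-flow min-cut, the minimum cut capacity equals the max flow.
In the residual graph, reachable from Hall: {Hall}.
Min-cut edges: Hall→StairA (6), Hall→C4 (11); capacity 6 + 11 = 17.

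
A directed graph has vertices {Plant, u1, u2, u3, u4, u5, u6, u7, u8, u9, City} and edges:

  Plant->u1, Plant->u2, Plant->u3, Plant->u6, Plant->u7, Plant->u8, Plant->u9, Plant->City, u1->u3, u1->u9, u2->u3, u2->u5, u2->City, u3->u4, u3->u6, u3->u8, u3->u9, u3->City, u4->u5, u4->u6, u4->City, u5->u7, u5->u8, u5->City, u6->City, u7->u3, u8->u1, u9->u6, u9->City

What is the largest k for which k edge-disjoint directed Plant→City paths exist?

Assign every edge capacity 1; by Menger, the answer equals the max flow.
Path Plant→City (+1); total 1.
Path Plant→u2→City (+1); total 2.
Path Plant→u3→City (+1); total 3.
Path Plant→u6→City (+1); total 4.
Path Plant→u9→City (+1); total 5.
Path Plant→u1→u3→u4→City (+1); total 6.
No residual Plant→City path; max flow = 6.
Certifying cut of size 6: {Plant→City, Plant→u2, u3→City, u3→u4, u6→City, u9→City}.

6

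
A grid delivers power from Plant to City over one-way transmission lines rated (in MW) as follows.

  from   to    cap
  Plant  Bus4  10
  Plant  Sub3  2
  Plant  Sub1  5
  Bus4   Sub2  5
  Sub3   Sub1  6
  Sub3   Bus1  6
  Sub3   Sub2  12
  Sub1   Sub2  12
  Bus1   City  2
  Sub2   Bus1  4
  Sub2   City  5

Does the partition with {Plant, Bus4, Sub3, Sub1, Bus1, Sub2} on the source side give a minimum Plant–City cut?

Yes — it is a minimum cut (capacity 7).

Given cut capacity: 2 + 5 = 7.
Augment Plant→Bus4→Sub2→City: bottleneck 5, flow now 5.
Augment Plant→Sub3→Bus1→City: bottleneck 2, flow now 7.
No augmenting path remains; maximum flow = 7.
Cut capacity 7 equals the max flow, so it is a minimum cut.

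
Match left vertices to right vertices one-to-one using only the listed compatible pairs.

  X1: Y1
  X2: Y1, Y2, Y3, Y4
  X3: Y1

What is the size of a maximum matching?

Unit-capacity flow: source→left, listed edges, right→sink; max matching = max flow.
Augmenting path X1→Y1 (+1); matched 1.
Augmenting path X2→Y2 (+1); matched 2.
No augmenting path remains; maximum matching = 2.
König certificate: {X2, Y1} is a vertex cover of size 2 (every listed pair touches it), so no matching can be larger.

2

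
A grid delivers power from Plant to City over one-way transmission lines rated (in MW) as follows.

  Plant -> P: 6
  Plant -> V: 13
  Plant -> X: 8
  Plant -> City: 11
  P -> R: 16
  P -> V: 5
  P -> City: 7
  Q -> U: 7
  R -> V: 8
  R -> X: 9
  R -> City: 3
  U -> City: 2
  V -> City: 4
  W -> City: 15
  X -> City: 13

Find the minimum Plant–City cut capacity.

29

Augment Plant→City: bottleneck 11, flow now 11.
Augment Plant→P→City: bottleneck 6, flow now 17.
Augment Plant→V→City: bottleneck 4, flow now 21.
Augment Plant→X→City: bottleneck 8, flow now 29.
No augmenting path remains; maximum flow = 29.
By max-flow min-cut, the minimum cut capacity equals the max flow.
In the residual graph, reachable from Plant: {Plant, V}.
Min-cut edges: Plant→P (6), Plant→X (8), Plant→City (11), V→City (4); capacity 6 + 8 + 11 + 4 = 29.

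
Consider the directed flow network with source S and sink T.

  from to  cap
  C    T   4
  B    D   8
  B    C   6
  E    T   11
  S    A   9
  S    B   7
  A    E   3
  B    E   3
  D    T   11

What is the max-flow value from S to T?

10

Augment S→A→E→T: bottleneck 3, flow now 3.
Augment S→B→C→T: bottleneck 4, flow now 7.
Augment S→B→D→T: bottleneck 3, flow now 10.
No augmenting path remains; maximum flow = 10.
In the residual graph, reachable from S: {S, A}.
Min-cut edges: S→B (7), A→E (3); capacity 7 + 3 = 10.
This cut is saturated, so no flow can exceed 10.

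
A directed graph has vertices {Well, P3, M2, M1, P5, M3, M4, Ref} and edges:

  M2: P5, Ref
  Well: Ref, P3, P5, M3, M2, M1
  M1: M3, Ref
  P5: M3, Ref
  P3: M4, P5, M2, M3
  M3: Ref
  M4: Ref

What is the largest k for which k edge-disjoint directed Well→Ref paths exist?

6

Assign every edge capacity 1; by Menger, the answer equals the max flow.
Path Well→Ref (+1); total 1.
Path Well→M2→Ref (+1); total 2.
Path Well→M1→Ref (+1); total 3.
Path Well→P5→Ref (+1); total 4.
Path Well→M3→Ref (+1); total 5.
Path Well→P3→M4→Ref (+1); total 6.
No residual Well→Ref path; max flow = 6.
Certifying cut of size 6: {Well→M1, Well→M2, Well→M3, Well→P3, Well→P5, Well→Ref}.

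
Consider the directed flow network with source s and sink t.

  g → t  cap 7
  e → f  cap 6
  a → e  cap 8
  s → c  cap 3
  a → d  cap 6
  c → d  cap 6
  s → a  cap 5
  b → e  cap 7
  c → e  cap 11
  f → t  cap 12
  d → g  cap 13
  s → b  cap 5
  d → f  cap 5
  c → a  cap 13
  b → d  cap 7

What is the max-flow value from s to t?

13

Augment s→a→d→f→t: bottleneck 5, flow now 5.
Augment s→b→d→g→t: bottleneck 5, flow now 10.
Augment s→c→d→g→t: bottleneck 2, flow now 12.
Augment s→c→e→f→t: bottleneck 1, flow now 13.
No augmenting path remains; maximum flow = 13.
In the residual graph, reachable from s: {s}.
Min-cut edges: s→a (5), s→b (5), s→c (3); capacity 5 + 5 + 3 = 13.
This cut is saturated, so no flow can exceed 13.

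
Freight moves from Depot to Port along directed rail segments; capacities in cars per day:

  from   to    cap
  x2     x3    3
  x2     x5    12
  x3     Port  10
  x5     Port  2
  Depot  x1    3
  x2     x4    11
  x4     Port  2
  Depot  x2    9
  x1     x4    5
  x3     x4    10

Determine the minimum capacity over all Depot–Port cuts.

7

Augment Depot→x1→x4→Port: bottleneck 2, flow now 2.
Augment Depot→x2→x3→Port: bottleneck 3, flow now 5.
Augment Depot→x2→x5→Port: bottleneck 2, flow now 7.
No augmenting path remains; maximum flow = 7.
By max-flow min-cut, the minimum cut capacity equals the max flow.
In the residual graph, reachable from Depot: {Depot, x1, x2, x4, x5}.
Min-cut edges: x2→x3 (3), x4→Port (2), x5→Port (2); capacity 3 + 2 + 2 = 7.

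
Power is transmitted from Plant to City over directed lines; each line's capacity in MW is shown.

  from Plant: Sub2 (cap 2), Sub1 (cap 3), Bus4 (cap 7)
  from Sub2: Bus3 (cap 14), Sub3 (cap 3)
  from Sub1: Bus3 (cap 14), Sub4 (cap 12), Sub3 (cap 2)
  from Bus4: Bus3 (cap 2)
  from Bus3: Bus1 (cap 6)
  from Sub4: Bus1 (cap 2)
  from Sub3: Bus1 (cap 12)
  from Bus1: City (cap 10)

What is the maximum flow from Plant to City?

7

Augment Plant→Sub2→Bus3→Bus1→City: bottleneck 2, flow now 2.
Augment Plant→Sub1→Bus3→Bus1→City: bottleneck 3, flow now 5.
Augment Plant→Bus4→Bus3→Bus1→City: bottleneck 1, flow now 6.
Augment Plant→Bus4→Bus3→Sub2→Sub3→Bus1→City: bottleneck 1, flow now 7. (uses reverse residual edge)
No augmenting path remains; maximum flow = 7.
In the residual graph, reachable from Plant: {Plant, Bus4}.
Min-cut edges: Plant→Sub2 (2), Plant→Sub1 (3), Bus4→Bus3 (2); capacity 2 + 3 + 2 = 7.
This cut is saturated, so no flow can exceed 7.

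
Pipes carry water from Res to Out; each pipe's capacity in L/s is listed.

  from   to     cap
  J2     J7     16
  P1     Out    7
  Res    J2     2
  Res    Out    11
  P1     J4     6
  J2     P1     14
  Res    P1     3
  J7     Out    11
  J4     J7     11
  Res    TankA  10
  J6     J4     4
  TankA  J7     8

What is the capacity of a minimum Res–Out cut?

24

Augment Res→Out: bottleneck 11, flow now 11.
Augment Res→P1→Out: bottleneck 3, flow now 14.
Augment Res→J2→P1→Out: bottleneck 2, flow now 16.
Augment Res→TankA→J7→Out: bottleneck 8, flow now 24.
No augmenting path remains; maximum flow = 24.
By max-flow min-cut, the minimum cut capacity equals the max flow.
In the residual graph, reachable from Res: {Res, TankA}.
Min-cut edges: Res→J2 (2), Res→P1 (3), Res→Out (11), TankA→J7 (8); capacity 2 + 3 + 11 + 8 = 24.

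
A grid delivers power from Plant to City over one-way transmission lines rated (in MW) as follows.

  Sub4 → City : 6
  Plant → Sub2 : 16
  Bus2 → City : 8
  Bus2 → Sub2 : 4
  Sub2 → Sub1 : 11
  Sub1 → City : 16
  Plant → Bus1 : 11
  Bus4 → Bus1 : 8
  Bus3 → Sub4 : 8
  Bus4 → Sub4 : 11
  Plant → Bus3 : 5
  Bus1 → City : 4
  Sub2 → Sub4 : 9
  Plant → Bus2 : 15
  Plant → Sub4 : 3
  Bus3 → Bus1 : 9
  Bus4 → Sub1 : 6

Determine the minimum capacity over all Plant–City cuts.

Augment Plant→Bus2→City: bottleneck 8, flow now 8.
Augment Plant→Bus1→City: bottleneck 4, flow now 12.
Augment Plant→Sub4→City: bottleneck 3, flow now 15.
Augment Plant→Bus3→Sub4→City: bottleneck 3, flow now 18.
Augment Plant→Sub2→Sub1→City: bottleneck 11, flow now 29.
No augmenting path remains; maximum flow = 29.
By max-flow min-cut, the minimum cut capacity equals the max flow.
In the residual graph, reachable from Plant: {Plant, Bus3, Bus2, Sub2, Bus1, Sub4}.
Min-cut edges: Bus2→City (8), Sub2→Sub1 (11), Bus1→City (4), Sub4→City (6); capacity 8 + 11 + 4 + 6 = 29.

29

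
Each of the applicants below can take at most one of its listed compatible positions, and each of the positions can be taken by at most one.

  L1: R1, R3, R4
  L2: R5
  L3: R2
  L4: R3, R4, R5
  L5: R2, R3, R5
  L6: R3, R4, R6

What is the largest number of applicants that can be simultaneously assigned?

6

Unit-capacity flow: source→left, listed edges, right→sink; max matching = max flow.
Augmenting path L1→R1 (+1); matched 1.
Augmenting path L2→R5 (+1); matched 2.
Augmenting path L3→R2 (+1); matched 3.
Augmenting path L4→R3 (+1); matched 4.
Augmenting path L6→R4 (+1); matched 5.
Augmenting path L5→R3→L4→R4→L6→R6 (+1); matched 6.
No augmenting path remains; maximum matching = 6.
König certificate: {L1, L2, L3, L4, L5, L6} is a vertex cover of size 6 (every listed pair touches it), so no matching can be larger.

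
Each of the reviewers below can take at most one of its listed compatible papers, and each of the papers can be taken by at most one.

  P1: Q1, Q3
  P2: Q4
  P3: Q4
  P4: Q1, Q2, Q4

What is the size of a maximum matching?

Unit-capacity flow: source→left, listed edges, right→sink; max matching = max flow.
Augmenting path P1→Q1 (+1); matched 1.
Augmenting path P2→Q4 (+1); matched 2.
Augmenting path P4→Q2 (+1); matched 3.
No augmenting path remains; maximum matching = 3.
König certificate: {P1, P4, Q4} is a vertex cover of size 3 (every listed pair touches it), so no matching can be larger.

3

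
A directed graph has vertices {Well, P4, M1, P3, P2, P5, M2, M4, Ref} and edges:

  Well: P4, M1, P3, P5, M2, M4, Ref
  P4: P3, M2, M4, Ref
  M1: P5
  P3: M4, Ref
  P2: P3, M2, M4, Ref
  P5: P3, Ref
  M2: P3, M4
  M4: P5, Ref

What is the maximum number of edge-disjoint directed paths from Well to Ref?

Assign every edge capacity 1; by Menger, the answer equals the max flow.
Path Well→Ref (+1); total 1.
Path Well→P4→Ref (+1); total 2.
Path Well→P3→Ref (+1); total 3.
Path Well→P5→Ref (+1); total 4.
Path Well→M4→Ref (+1); total 5.
No residual Well→Ref path; max flow = 5.
Certifying cut of size 5: {M4→Ref, P3→Ref, P5→Ref, Well→P4, Well→Ref}.

5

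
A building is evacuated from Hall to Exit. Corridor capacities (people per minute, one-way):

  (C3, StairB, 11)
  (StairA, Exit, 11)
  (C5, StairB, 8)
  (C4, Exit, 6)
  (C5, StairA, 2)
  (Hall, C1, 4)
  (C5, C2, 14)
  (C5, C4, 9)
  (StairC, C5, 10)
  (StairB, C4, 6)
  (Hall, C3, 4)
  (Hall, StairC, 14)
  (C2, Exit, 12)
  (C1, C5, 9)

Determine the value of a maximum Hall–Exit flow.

18

Augment Hall→StairC→C5→C4→Exit: bottleneck 6, flow now 6.
Augment Hall→StairC→C5→StairA→Exit: bottleneck 2, flow now 8.
Augment Hall→StairC→C5→C2→Exit: bottleneck 2, flow now 10.
Augment Hall→C1→C5→C2→Exit: bottleneck 4, flow now 14.
Augment Hall→C3→StairB→C4→C5→C2→Exit: bottleneck 4, flow now 18. (uses reverse residual edge)
No augmenting path remains; maximum flow = 18.
In the residual graph, reachable from Hall: {Hall, StairC}.
Min-cut edges: Hall→C1 (4), Hall→C3 (4), StairC→C5 (10); capacity 4 + 4 + 10 = 18.
This cut is saturated, so no flow can exceed 18.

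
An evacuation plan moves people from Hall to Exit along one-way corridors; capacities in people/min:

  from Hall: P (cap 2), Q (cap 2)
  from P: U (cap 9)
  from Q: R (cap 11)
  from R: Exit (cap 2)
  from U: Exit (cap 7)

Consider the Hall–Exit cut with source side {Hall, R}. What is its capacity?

6

Edges leaving {Hall, R}: Hall→P (2), Hall→Q (2), R→Exit (2).
Cut capacity = 2 + 2 + 2 = 6.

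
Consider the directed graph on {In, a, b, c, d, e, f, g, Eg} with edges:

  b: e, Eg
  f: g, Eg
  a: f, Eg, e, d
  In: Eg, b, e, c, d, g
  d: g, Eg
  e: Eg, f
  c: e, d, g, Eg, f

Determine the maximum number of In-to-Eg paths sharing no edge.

5

Assign every edge capacity 1; by Menger, the answer equals the max flow.
Path In→Eg (+1); total 1.
Path In→b→Eg (+1); total 2.
Path In→c→Eg (+1); total 3.
Path In→d→Eg (+1); total 4.
Path In→e→Eg (+1); total 5.
No residual In→Eg path; max flow = 5.
Certifying cut of size 5: {In→Eg, In→b, In→c, In→d, In→e}.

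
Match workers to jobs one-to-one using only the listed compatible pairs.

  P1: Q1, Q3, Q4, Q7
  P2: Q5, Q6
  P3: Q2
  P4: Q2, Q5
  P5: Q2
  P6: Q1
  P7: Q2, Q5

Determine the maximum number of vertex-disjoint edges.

Unit-capacity flow: source→left, listed edges, right→sink; max matching = max flow.
Augmenting path P1→Q1 (+1); matched 1.
Augmenting path P2→Q5 (+1); matched 2.
Augmenting path P3→Q2 (+1); matched 3.
Augmenting path P4→Q5→P2→Q6 (+1); matched 4.
Augmenting path P6→Q1→P1→Q3 (+1); matched 5.
No augmenting path remains; maximum matching = 5.
König certificate: {P1, P2, P6, Q2, Q5} is a vertex cover of size 5 (every listed pair touches it), so no matching can be larger.

5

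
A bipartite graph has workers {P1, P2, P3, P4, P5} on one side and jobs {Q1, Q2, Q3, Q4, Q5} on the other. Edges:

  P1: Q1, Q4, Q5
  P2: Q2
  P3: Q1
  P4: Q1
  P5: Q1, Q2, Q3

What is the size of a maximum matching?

4

Unit-capacity flow: source→left, listed edges, right→sink; max matching = max flow.
Augmenting path P1→Q1 (+1); matched 1.
Augmenting path P2→Q2 (+1); matched 2.
Augmenting path P5→Q3 (+1); matched 3.
Augmenting path P3→Q1→P1→Q4 (+1); matched 4.
No augmenting path remains; maximum matching = 4.
König certificate: {P1, P2, P5, Q1} is a vertex cover of size 4 (every listed pair touches it), so no matching can be larger.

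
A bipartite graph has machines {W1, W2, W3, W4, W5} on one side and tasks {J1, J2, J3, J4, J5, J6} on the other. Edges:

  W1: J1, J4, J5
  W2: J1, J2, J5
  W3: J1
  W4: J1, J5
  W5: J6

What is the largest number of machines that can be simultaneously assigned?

Unit-capacity flow: source→left, listed edges, right→sink; max matching = max flow.
Augmenting path W1→J1 (+1); matched 1.
Augmenting path W2→J2 (+1); matched 2.
Augmenting path W4→J5 (+1); matched 3.
Augmenting path W5→J6 (+1); matched 4.
Augmenting path W3→J1→W1→J4 (+1); matched 5.
No augmenting path remains; maximum matching = 5.
König certificate: {W1, W2, W3, W4, W5} is a vertex cover of size 5 (every listed pair touches it), so no matching can be larger.

5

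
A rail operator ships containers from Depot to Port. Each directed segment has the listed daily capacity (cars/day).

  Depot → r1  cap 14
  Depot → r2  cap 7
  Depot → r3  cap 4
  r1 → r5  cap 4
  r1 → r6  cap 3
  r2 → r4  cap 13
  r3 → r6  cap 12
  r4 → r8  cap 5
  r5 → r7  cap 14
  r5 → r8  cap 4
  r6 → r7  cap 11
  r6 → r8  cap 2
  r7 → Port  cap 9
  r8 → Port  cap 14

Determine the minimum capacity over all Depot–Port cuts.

16

Augment Depot→r1→r5→r7→Port: bottleneck 4, flow now 4.
Augment Depot→r1→r6→r7→Port: bottleneck 3, flow now 7.
Augment Depot→r2→r4→r8→Port: bottleneck 5, flow now 12.
Augment Depot→r3→r6→r7→Port: bottleneck 2, flow now 14.
Augment Depot→r3→r6→r8→Port: bottleneck 2, flow now 16.
No augmenting path remains; maximum flow = 16.
By max-flow min-cut, the minimum cut capacity equals the max flow.
In the residual graph, reachable from Depot: {Depot, r1, r2, r4}.
Min-cut edges: Depot→r3 (4), r1→r5 (4), r1→r6 (3), r4→r8 (5); capacity 4 + 4 + 3 + 5 = 16.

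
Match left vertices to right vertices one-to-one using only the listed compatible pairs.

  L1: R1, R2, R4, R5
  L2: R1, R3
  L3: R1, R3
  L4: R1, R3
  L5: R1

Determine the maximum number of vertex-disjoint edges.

3

Unit-capacity flow: source→left, listed edges, right→sink; max matching = max flow.
Augmenting path L1→R1 (+1); matched 1.
Augmenting path L2→R3 (+1); matched 2.
Augmenting path L3→R1→L1→R2 (+1); matched 3.
No augmenting path remains; maximum matching = 3.
König certificate: {L1, R1, R3} is a vertex cover of size 3 (every listed pair touches it), so no matching can be larger.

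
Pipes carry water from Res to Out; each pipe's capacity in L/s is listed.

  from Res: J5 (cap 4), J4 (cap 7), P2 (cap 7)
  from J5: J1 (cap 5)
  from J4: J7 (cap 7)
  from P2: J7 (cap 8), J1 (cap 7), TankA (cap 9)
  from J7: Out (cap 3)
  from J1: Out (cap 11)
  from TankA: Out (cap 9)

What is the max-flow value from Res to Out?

14

Augment Res→J5→J1→Out: bottleneck 4, flow now 4.
Augment Res→J4→J7→Out: bottleneck 3, flow now 7.
Augment Res→P2→J1→Out: bottleneck 7, flow now 14.
No augmenting path remains; maximum flow = 14.
In the residual graph, reachable from Res: {Res, J4, J7}.
Min-cut edges: Res→J5 (4), Res→P2 (7), J7→Out (3); capacity 4 + 7 + 3 = 14.
This cut is saturated, so no flow can exceed 14.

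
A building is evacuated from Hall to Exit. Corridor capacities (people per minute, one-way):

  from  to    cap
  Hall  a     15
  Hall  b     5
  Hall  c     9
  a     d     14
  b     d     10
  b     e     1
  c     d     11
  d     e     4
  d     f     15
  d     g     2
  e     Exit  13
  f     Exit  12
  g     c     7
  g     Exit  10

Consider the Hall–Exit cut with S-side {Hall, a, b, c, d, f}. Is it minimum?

Given cut capacity: 1 + 4 + 2 + 12 = 19.
Augment Hall→b→e→Exit: bottleneck 1, flow now 1.
Augment Hall→a→d→e→Exit: bottleneck 4, flow now 5.
Augment Hall→a→d→f→Exit: bottleneck 10, flow now 15.
Augment Hall→b→d→f→Exit: bottleneck 2, flow now 17.
Augment Hall→b→d→g→Exit: bottleneck 2, flow now 19.
No augmenting path remains; maximum flow = 19.
Cut capacity 19 equals the max flow, so it is a minimum cut.

Yes — it is a minimum cut (capacity 19).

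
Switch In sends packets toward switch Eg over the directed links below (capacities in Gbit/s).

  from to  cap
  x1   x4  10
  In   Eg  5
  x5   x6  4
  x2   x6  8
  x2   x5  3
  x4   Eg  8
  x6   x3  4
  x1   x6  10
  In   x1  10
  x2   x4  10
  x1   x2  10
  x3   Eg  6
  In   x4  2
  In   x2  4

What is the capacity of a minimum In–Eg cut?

17

Augment In→Eg: bottleneck 5, flow now 5.
Augment In→x4→Eg: bottleneck 2, flow now 7.
Augment In→x1→x4→Eg: bottleneck 6, flow now 13.
Augment In→x1→x6→x3→Eg: bottleneck 4, flow now 17.
No augmenting path remains; maximum flow = 17.
By max-flow min-cut, the minimum cut capacity equals the max flow.
In the residual graph, reachable from In: {In, x1, x2, x4, x5, x6}.
Min-cut edges: In→Eg (5), x4→Eg (8), x6→x3 (4); capacity 5 + 8 + 4 = 17.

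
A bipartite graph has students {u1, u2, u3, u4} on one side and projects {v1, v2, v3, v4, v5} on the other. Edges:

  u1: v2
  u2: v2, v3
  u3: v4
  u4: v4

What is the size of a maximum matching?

3

Unit-capacity flow: source→left, listed edges, right→sink; max matching = max flow.
Augmenting path u1→v2 (+1); matched 1.
Augmenting path u2→v3 (+1); matched 2.
Augmenting path u3→v4 (+1); matched 3.
No augmenting path remains; maximum matching = 3.
König certificate: {u1, u2, v4} is a vertex cover of size 3 (every listed pair touches it), so no matching can be larger.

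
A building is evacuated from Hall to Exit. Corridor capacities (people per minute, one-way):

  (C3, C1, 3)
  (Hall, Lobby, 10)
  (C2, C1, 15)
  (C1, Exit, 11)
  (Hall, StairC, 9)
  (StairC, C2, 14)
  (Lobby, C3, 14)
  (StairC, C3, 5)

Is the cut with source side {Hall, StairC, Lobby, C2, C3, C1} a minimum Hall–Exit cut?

Yes — it is a minimum cut (capacity 11).

Given cut capacity: 11 = 11.
Augment Hall→StairC→C2→C1→Exit: bottleneck 9, flow now 9.
Augment Hall→Lobby→C3→C1→Exit: bottleneck 2, flow now 11.
No augmenting path remains; maximum flow = 11.
Cut capacity 11 equals the max flow, so it is a minimum cut.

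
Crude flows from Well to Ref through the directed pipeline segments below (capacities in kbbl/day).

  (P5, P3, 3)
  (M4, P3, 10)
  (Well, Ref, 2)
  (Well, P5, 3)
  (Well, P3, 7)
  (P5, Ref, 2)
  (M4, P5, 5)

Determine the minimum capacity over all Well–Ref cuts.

Augment Well→Ref: bottleneck 2, flow now 2.
Augment Well→P5→Ref: bottleneck 2, flow now 4.
No augmenting path remains; maximum flow = 4.
By max-flow min-cut, the minimum cut capacity equals the max flow.
In the residual graph, reachable from Well: {Well, P5, P3}.
Min-cut edges: Well→Ref (2), P5→Ref (2); capacity 2 + 2 = 4.

4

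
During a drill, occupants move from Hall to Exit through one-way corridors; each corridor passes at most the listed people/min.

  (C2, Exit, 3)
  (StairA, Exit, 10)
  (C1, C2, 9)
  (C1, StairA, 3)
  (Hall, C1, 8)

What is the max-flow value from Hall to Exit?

6

Augment Hall→C1→C2→Exit: bottleneck 3, flow now 3.
Augment Hall→C1→StairA→Exit: bottleneck 3, flow now 6.
No augmenting path remains; maximum flow = 6.
In the residual graph, reachable from Hall: {Hall, C1, C2}.
Min-cut edges: C1→StairA (3), C2→Exit (3); capacity 3 + 3 = 6.
This cut is saturated, so no flow can exceed 6.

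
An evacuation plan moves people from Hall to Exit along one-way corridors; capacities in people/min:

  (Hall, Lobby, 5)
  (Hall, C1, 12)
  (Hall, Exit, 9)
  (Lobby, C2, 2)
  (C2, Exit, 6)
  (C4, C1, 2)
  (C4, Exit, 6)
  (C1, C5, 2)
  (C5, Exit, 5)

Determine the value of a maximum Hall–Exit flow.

Augment Hall→Exit: bottleneck 9, flow now 9.
Augment Hall→Lobby→C2→Exit: bottleneck 2, flow now 11.
Augment Hall→C1→C5→Exit: bottleneck 2, flow now 13.
No augmenting path remains; maximum flow = 13.
In the residual graph, reachable from Hall: {Hall, Lobby, C1}.
Min-cut edges: Hall→Exit (9), Lobby→C2 (2), C1→C5 (2); capacity 9 + 2 + 2 = 13.
This cut is saturated, so no flow can exceed 13.

13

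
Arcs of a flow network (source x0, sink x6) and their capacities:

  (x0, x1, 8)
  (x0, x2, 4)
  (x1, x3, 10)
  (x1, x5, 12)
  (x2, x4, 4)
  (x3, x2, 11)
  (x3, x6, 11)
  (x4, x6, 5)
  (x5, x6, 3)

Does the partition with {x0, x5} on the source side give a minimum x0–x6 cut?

Given cut capacity: 8 + 4 + 3 = 15.
Augment x0→x1→x3→x6: bottleneck 8, flow now 8.
Augment x0→x2→x4→x6: bottleneck 4, flow now 12.
No augmenting path remains; maximum flow = 12.
In the residual graph, reachable from x0: {x0}.
Min-cut edges: x0→x1 (8), x0→x2 (4); capacity 8 + 4 = 12.
Cut capacity 15 exceeds the max flow 12, so it is not minimum.

No — its capacity is 15, but the minimum cut has capacity 12.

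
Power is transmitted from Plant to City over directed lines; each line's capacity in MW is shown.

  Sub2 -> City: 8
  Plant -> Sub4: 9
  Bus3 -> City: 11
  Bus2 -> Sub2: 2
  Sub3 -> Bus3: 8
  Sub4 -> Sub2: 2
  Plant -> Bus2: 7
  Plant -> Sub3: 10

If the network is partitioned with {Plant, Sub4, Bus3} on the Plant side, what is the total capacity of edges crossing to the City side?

Edges leaving {Plant, Sub4, Bus3}: Plant→Sub3 (10), Plant→Bus2 (7), Sub4→Sub2 (2), Bus3→City (11).
Cut capacity = 10 + 7 + 2 + 11 = 30.

30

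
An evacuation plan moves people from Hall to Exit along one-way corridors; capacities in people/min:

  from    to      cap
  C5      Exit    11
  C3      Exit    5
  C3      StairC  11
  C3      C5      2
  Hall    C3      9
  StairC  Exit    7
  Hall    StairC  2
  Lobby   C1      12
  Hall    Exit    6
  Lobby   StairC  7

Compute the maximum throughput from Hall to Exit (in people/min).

17

Augment Hall→Exit: bottleneck 6, flow now 6.
Augment Hall→C3→Exit: bottleneck 5, flow now 11.
Augment Hall→StairC→Exit: bottleneck 2, flow now 13.
Augment Hall→C3→StairC→Exit: bottleneck 4, flow now 17.
No augmenting path remains; maximum flow = 17.
In the residual graph, reachable from Hall: {Hall}.
Min-cut edges: Hall→C3 (9), Hall→StairC (2), Hall→Exit (6); capacity 9 + 2 + 6 = 17.
This cut is saturated, so no flow can exceed 17.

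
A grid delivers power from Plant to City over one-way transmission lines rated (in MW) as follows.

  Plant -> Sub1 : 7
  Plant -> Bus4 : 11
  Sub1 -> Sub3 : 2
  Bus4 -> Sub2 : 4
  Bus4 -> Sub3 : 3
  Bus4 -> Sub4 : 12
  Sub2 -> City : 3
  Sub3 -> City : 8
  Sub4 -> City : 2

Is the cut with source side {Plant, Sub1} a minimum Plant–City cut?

Given cut capacity: 11 + 2 = 13.
Augment Plant→Sub1→Sub3→City: bottleneck 2, flow now 2.
Augment Plant→Bus4→Sub2→City: bottleneck 3, flow now 5.
Augment Plant→Bus4→Sub3→City: bottleneck 3, flow now 8.
Augment Plant→Bus4→Sub4→City: bottleneck 2, flow now 10.
No augmenting path remains; maximum flow = 10.
In the residual graph, reachable from Plant: {Plant, Sub1, Bus4, Sub2, Sub4}.
Min-cut edges: Sub1→Sub3 (2), Bus4→Sub3 (3), Sub2→City (3), Sub4→City (2); capacity 2 + 3 + 3 + 2 = 10.
Cut capacity 13 exceeds the max flow 10, so it is not minimum.

No — its capacity is 13, but the minimum cut has capacity 10.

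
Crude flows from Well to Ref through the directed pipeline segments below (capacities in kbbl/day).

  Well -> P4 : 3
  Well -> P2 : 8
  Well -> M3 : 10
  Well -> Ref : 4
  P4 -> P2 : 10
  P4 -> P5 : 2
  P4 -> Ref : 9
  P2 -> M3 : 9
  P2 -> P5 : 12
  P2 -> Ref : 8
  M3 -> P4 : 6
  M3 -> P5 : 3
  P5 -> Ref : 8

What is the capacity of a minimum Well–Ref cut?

24

Augment Well→Ref: bottleneck 4, flow now 4.
Augment Well→P4→Ref: bottleneck 3, flow now 7.
Augment Well→P2→Ref: bottleneck 8, flow now 15.
Augment Well→M3→P4→Ref: bottleneck 6, flow now 21.
Augment Well→M3→P5→Ref: bottleneck 3, flow now 24.
No augmenting path remains; maximum flow = 24.
By max-flow min-cut, the minimum cut capacity equals the max flow.
In the residual graph, reachable from Well: {Well, M3}.
Min-cut edges: Well→P4 (3), Well→P2 (8), Well→Ref (4), M3→P4 (6), M3→P5 (3); capacity 3 + 8 + 4 + 6 + 3 = 24.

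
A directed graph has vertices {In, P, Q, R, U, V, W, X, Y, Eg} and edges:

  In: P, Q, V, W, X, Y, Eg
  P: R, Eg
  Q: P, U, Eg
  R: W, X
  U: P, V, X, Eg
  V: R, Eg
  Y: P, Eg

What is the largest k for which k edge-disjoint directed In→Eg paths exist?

Assign every edge capacity 1; by Menger, the answer equals the max flow.
Path In→Eg (+1); total 1.
Path In→P→Eg (+1); total 2.
Path In→Q→Eg (+1); total 3.
Path In→V→Eg (+1); total 4.
Path In→Y→Eg (+1); total 5.
No residual In→Eg path; max flow = 5.
Certifying cut of size 5: {In→Eg, In→P, In→Q, In→V, In→Y}.

5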